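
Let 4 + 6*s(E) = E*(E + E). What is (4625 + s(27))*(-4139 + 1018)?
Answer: -45572842/3 ≈ -1.5191e+7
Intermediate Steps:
s(E) = -2/3 + E**2/3 (s(E) = -2/3 + (E*(E + E))/6 = -2/3 + (E*(2*E))/6 = -2/3 + (2*E**2)/6 = -2/3 + E**2/3)
(4625 + s(27))*(-4139 + 1018) = (4625 + (-2/3 + (1/3)*27**2))*(-4139 + 1018) = (4625 + (-2/3 + (1/3)*729))*(-3121) = (4625 + (-2/3 + 243))*(-3121) = (4625 + 727/3)*(-3121) = (14602/3)*(-3121) = -45572842/3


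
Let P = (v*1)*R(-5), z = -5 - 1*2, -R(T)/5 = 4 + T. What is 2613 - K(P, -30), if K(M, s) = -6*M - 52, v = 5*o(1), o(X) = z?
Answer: 1615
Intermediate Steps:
R(T) = -20 - 5*T (R(T) = -5*(4 + T) = -20 - 5*T)
z = -7 (z = -5 - 2 = -7)
o(X) = -7
v = -35 (v = 5*(-7) = -35)
P = -175 (P = (-35*1)*(-20 - 5*(-5)) = -35*(-20 + 25) = -35*5 = -175)
K(M, s) = -52 - 6*M
2613 - K(P, -30) = 2613 - (-52 - 6*(-175)) = 2613 - (-52 + 1050) = 2613 - 1*998 = 2613 - 998 = 1615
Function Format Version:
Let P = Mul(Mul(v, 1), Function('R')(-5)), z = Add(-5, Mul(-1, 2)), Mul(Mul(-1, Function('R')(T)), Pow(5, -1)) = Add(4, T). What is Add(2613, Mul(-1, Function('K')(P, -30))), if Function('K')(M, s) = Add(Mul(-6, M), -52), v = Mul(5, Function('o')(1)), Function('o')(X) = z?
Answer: 1615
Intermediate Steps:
Function('R')(T) = Add(-20, Mul(-5, T)) (Function('R')(T) = Mul(-5, Add(4, T)) = Add(-20, Mul(-5, T)))
z = -7 (z = Add(-5, -2) = -7)
Function('o')(X) = -7
v = -35 (v = Mul(5, -7) = -35)
P = -175 (P = Mul(Mul(-35, 1), Add(-20, Mul(-5, -5))) = Mul(-35, Add(-20, 25)) = Mul(-35, 5) = -175)
Function('K')(M, s) = Add(-52, Mul(-6, M))
Add(2613, Mul(-1, Function('K')(P, -30))) = Add(2613, Mul(-1, Add(-52, Mul(-6, -175)))) = Add(2613, Mul(-1, Add(-52, 1050))) = Add(2613, Mul(-1, 998)) = Add(2613, -998) = 1615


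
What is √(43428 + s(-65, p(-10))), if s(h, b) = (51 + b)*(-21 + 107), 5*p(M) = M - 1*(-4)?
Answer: 3*√132530/5 ≈ 218.43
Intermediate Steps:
p(M) = ⅘ + M/5 (p(M) = (M - 1*(-4))/5 = (M + 4)/5 = (4 + M)/5 = ⅘ + M/5)
s(h, b) = 4386 + 86*b (s(h, b) = (51 + b)*86 = 4386 + 86*b)
√(43428 + s(-65, p(-10))) = √(43428 + (4386 + 86*(⅘ + (⅕)*(-10)))) = √(43428 + (4386 + 86*(⅘ - 2))) = √(43428 + (4386 + 86*(-6/5))) = √(43428 + (4386 - 516/5)) = √(43428 + 21414/5) = √(238554/5) = 3*√132530/5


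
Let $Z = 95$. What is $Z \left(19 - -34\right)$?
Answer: $5035$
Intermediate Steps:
$Z \left(19 - -34\right) = 95 \left(19 - -34\right) = 95 \left(19 + 34\right) = 95 \cdot 53 = 5035$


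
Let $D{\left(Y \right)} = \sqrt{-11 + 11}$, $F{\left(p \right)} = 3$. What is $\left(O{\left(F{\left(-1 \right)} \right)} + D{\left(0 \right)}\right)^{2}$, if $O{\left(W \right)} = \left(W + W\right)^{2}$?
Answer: $1296$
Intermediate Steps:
$D{\left(Y \right)} = 0$ ($D{\left(Y \right)} = \sqrt{0} = 0$)
$O{\left(W \right)} = 4 W^{2}$ ($O{\left(W \right)} = \left(2 W\right)^{2} = 4 W^{2}$)
$\left(O{\left(F{\left(-1 \right)} \right)} + D{\left(0 \right)}\right)^{2} = \left(4 \cdot 3^{2} + 0\right)^{2} = \left(4 \cdot 9 + 0\right)^{2} = \left(36 + 0\right)^{2} = 36^{2} = 1296$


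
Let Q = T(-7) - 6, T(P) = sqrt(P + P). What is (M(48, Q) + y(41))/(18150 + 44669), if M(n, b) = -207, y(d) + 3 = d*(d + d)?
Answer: 3152/62819 ≈ 0.050176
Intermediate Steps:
T(P) = sqrt(2)*sqrt(P) (T(P) = sqrt(2*P) = sqrt(2)*sqrt(P))
y(d) = -3 + 2*d**2 (y(d) = -3 + d*(d + d) = -3 + d*(2*d) = -3 + 2*d**2)
Q = -6 + I*sqrt(14) (Q = sqrt(2)*sqrt(-7) - 6 = sqrt(2)*(I*sqrt(7)) - 6 = I*sqrt(14) - 6 = -6 + I*sqrt(14) ≈ -6.0 + 3.7417*I)
(M(48, Q) + y(41))/(18150 + 44669) = (-207 + (-3 + 2*41**2))/(18150 + 44669) = (-207 + (-3 + 2*1681))/62819 = (-207 + (-3 + 3362))*(1/62819) = (-207 + 3359)*(1/62819) = 3152*(1/62819) = 3152/62819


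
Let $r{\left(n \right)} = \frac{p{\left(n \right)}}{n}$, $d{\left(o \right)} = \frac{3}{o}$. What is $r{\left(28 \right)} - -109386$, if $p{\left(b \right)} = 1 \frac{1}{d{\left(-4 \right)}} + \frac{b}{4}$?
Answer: $\frac{9188441}{84} \approx 1.0939 \cdot 10^{5}$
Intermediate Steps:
$p{\left(b \right)} = - \frac{4}{3} + \frac{b}{4}$ ($p{\left(b \right)} = 1 \frac{1}{3 \frac{1}{-4}} + \frac{b}{4} = 1 \frac{1}{3 \left(- \frac{1}{4}\right)} + b \frac{1}{4} = 1 \frac{1}{- \frac{3}{4}} + \frac{b}{4} = 1 \left(- \frac{4}{3}\right) + \frac{b}{4} = - \frac{4}{3} + \frac{b}{4}$)
$r{\left(n \right)} = \frac{- \frac{4}{3} + \frac{n}{4}}{n}$
$r{\left(28 \right)} - -109386 = \frac{-16 + 3 \cdot 28}{12 \cdot 28} - -109386 = \frac{1}{12} \cdot \frac{1}{28} \left(-16 + 84\right) + 109386 = \frac{1}{12} \cdot \frac{1}{28} \cdot 68 + 109386 = \frac{17}{84} + 109386 = \frac{9188441}{84}$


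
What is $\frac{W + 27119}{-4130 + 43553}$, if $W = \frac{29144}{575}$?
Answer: $\frac{5207523}{7556075} \approx 0.68918$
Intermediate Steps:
$W = \frac{29144}{575}$ ($W = 29144 \cdot \frac{1}{575} = \frac{29144}{575} \approx 50.685$)
$\frac{W + 27119}{-4130 + 43553} = \frac{\frac{29144}{575} + 27119}{-4130 + 43553} = \frac{15622569}{575 \cdot 39423} = \frac{15622569}{575} \cdot \frac{1}{39423} = \frac{5207523}{7556075}$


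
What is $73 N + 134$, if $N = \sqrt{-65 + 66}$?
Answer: $207$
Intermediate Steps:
$N = 1$ ($N = \sqrt{1} = 1$)
$73 N + 134 = 73 \cdot 1 + 134 = 73 + 134 = 207$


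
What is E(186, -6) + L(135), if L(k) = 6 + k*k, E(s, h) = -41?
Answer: 18190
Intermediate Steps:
L(k) = 6 + k²
E(186, -6) + L(135) = -41 + (6 + 135²) = -41 + (6 + 18225) = -41 + 18231 = 18190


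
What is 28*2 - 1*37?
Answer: 19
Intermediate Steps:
28*2 - 1*37 = 56 - 37 = 19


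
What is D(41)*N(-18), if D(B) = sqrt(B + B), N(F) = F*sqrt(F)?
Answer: -108*I*sqrt(41) ≈ -691.54*I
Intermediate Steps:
N(F) = F**(3/2)
D(B) = sqrt(2)*sqrt(B) (D(B) = sqrt(2*B) = sqrt(2)*sqrt(B))
D(41)*N(-18) = (sqrt(2)*sqrt(41))*(-18)**(3/2) = sqrt(82)*(-54*I*sqrt(2)) = -108*I*sqrt(41)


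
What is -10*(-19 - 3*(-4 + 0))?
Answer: 70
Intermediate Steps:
-10*(-19 - 3*(-4 + 0)) = -10*(-19 - 3*(-4)) = -10*(-19 + 12) = -10*(-7) = 70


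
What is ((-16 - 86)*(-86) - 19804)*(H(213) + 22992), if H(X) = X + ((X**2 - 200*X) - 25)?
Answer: -286269368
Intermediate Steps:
H(X) = -25 + X**2 - 199*X (H(X) = X + (-25 + X**2 - 200*X) = -25 + X**2 - 199*X)
((-16 - 86)*(-86) - 19804)*(H(213) + 22992) = ((-16 - 86)*(-86) - 19804)*((-25 + 213**2 - 199*213) + 22992) = (-102*(-86) - 19804)*((-25 + 45369 - 42387) + 22992) = (8772 - 19804)*(2957 + 22992) = -11032*25949 = -286269368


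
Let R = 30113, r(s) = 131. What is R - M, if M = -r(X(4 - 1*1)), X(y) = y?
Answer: 30244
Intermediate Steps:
M = -131 (M = -1*131 = -131)
R - M = 30113 - 1*(-131) = 30113 + 131 = 30244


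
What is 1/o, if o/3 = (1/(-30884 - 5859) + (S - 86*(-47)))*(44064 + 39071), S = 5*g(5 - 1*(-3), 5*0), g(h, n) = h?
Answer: 36743/37406990219625 ≈ 9.8225e-10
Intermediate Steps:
S = 40 (S = 5*(5 - 1*(-3)) = 5*(5 + 3) = 5*8 = 40)
o = 37406990219625/36743 (o = 3*((1/(-30884 - 5859) + (40 - 86*(-47)))*(44064 + 39071)) = 3*((1/(-36743) + (40 + 4042))*83135) = 3*((-1/36743 + 4082)*83135) = 3*((149984925/36743)*83135) = 3*(12468996739875/36743) = 37406990219625/36743 ≈ 1.0181e+9)
1/o = 1/(37406990219625/36743) = 36743/37406990219625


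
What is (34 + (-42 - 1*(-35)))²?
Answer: 729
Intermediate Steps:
(34 + (-42 - 1*(-35)))² = (34 + (-42 + 35))² = (34 - 7)² = 27² = 729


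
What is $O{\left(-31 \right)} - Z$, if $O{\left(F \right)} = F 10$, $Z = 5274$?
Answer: $-5584$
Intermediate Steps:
$O{\left(F \right)} = 10 F$
$O{\left(-31 \right)} - Z = 10 \left(-31\right) - 5274 = -310 - 5274 = -5584$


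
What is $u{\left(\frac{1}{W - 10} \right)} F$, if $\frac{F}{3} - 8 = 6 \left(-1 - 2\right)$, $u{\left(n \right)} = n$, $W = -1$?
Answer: $\frac{30}{11} \approx 2.7273$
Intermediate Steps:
$F = -30$ ($F = 24 + 3 \cdot 6 \left(-1 - 2\right) = 24 + 3 \cdot 6 \left(-3\right) = 24 + 3 \left(-18\right) = 24 - 54 = -30$)
$u{\left(\frac{1}{W - 10} \right)} F = \frac{1}{-1 - 10} \left(-30\right) = \frac{1}{-11} \left(-30\right) = \left(- \frac{1}{11}\right) \left(-30\right) = \frac{30}{11}$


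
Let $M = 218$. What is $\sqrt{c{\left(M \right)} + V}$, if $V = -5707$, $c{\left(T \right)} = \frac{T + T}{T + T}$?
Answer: $3 i \sqrt{634} \approx 75.538 i$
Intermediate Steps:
$c{\left(T \right)} = 1$ ($c{\left(T \right)} = \frac{2 T}{2 T} = 2 T \frac{1}{2 T} = 1$)
$\sqrt{c{\left(M \right)} + V} = \sqrt{1 - 5707} = \sqrt{-5706} = 3 i \sqrt{634}$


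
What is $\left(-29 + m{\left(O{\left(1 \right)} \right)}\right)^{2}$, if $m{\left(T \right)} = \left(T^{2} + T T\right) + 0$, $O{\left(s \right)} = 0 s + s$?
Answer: $729$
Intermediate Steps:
$O{\left(s \right)} = s$ ($O{\left(s \right)} = 0 + s = s$)
$m{\left(T \right)} = 2 T^{2}$ ($m{\left(T \right)} = \left(T^{2} + T^{2}\right) + 0 = 2 T^{2} + 0 = 2 T^{2}$)
$\left(-29 + m{\left(O{\left(1 \right)} \right)}\right)^{2} = \left(-29 + 2 \cdot 1^{2}\right)^{2} = \left(-29 + 2 \cdot 1\right)^{2} = \left(-29 + 2\right)^{2} = \left(-27\right)^{2} = 729$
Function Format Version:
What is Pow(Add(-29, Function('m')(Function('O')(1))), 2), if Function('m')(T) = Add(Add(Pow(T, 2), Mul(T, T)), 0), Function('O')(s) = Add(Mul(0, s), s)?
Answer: 729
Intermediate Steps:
Function('O')(s) = s (Function('O')(s) = Add(0, s) = s)
Function('m')(T) = Mul(2, Pow(T, 2)) (Function('m')(T) = Add(Add(Pow(T, 2), Pow(T, 2)), 0) = Add(Mul(2, Pow(T, 2)), 0) = Mul(2, Pow(T, 2)))
Pow(Add(-29, Function('m')(Function('O')(1))), 2) = Pow(Add(-29, Mul(2, Pow(1, 2))), 2) = Pow(Add(-29, Mul(2, 1)), 2) = Pow(Add(-29, 2), 2) = Pow(-27, 2) = 729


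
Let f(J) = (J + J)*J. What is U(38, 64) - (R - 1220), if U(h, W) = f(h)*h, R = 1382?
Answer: 109582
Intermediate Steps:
f(J) = 2*J**2 (f(J) = (2*J)*J = 2*J**2)
U(h, W) = 2*h**3 (U(h, W) = (2*h**2)*h = 2*h**3)
U(38, 64) - (R - 1220) = 2*38**3 - (1382 - 1220) = 2*54872 - 1*162 = 109744 - 162 = 109582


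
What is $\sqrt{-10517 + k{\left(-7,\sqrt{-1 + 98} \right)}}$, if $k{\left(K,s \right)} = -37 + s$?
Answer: $\sqrt{-10554 + \sqrt{97}} \approx 102.68 i$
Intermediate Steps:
$\sqrt{-10517 + k{\left(-7,\sqrt{-1 + 98} \right)}} = \sqrt{-10517 - \left(37 - \sqrt{-1 + 98}\right)} = \sqrt{-10517 - \left(37 - \sqrt{97}\right)} = \sqrt{-10554 + \sqrt{97}}$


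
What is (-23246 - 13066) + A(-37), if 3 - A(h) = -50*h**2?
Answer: 32141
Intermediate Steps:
A(h) = 3 + 50*h**2 (A(h) = 3 - (-50)*h**2 = 3 + 50*h**2)
(-23246 - 13066) + A(-37) = (-23246 - 13066) + (3 + 50*(-37)**2) = -36312 + (3 + 50*1369) = -36312 + (3 + 68450) = -36312 + 68453 = 32141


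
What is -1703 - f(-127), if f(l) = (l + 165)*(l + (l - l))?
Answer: 3123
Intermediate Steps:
f(l) = l*(165 + l) (f(l) = (165 + l)*(l + 0) = (165 + l)*l = l*(165 + l))
-1703 - f(-127) = -1703 - (-127)*(165 - 127) = -1703 - (-127)*38 = -1703 - 1*(-4826) = -1703 + 4826 = 3123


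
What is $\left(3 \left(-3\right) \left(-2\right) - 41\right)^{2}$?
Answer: $529$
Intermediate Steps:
$\left(3 \left(-3\right) \left(-2\right) - 41\right)^{2} = \left(\left(-9\right) \left(-2\right) - 41\right)^{2} = \left(18 - 41\right)^{2} = \left(-23\right)^{2} = 529$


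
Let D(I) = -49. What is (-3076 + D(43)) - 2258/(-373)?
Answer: -1163367/373 ≈ -3118.9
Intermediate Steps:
(-3076 + D(43)) - 2258/(-373) = (-3076 - 49) - 2258/(-373) = -3125 - 2258*(-1/373) = -3125 + 2258/373 = -1163367/373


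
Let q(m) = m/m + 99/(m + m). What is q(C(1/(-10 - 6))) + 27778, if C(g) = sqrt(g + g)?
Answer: 27779 - 99*I*sqrt(2) ≈ 27779.0 - 140.01*I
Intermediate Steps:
C(g) = sqrt(2)*sqrt(g) (C(g) = sqrt(2*g) = sqrt(2)*sqrt(g))
q(m) = 1 + 99/(2*m) (q(m) = 1 + 99/((2*m)) = 1 + 99*(1/(2*m)) = 1 + 99/(2*m))
q(C(1/(-10 - 6))) + 27778 = (99/2 + sqrt(2)*sqrt(1/(-10 - 6)))/((sqrt(2)*sqrt(1/(-10 - 6)))) + 27778 = (99/2 + sqrt(2)*sqrt(1/(-16)))/((sqrt(2)*sqrt(1/(-16)))) + 27778 = (99/2 + sqrt(2)*sqrt(-1/16))/((sqrt(2)*sqrt(-1/16))) + 27778 = (99/2 + sqrt(2)*(I/4))/((sqrt(2)*(I/4))) + 27778 = (99/2 + I*sqrt(2)/4)/((I*sqrt(2)/4)) + 27778 = (-2*I*sqrt(2))*(99/2 + I*sqrt(2)/4) + 27778 = -2*I*sqrt(2)*(99/2 + I*sqrt(2)/4) + 27778 = 27778 - 2*I*sqrt(2)*(99/2 + I*sqrt(2)/4)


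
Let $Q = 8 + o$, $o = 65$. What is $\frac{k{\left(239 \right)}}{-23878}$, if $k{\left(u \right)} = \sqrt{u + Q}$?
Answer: $- \frac{\sqrt{78}}{11939} \approx -0.00073974$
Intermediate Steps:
$Q = 73$ ($Q = 8 + 65 = 73$)
$k{\left(u \right)} = \sqrt{73 + u}$ ($k{\left(u \right)} = \sqrt{u + 73} = \sqrt{73 + u}$)
$\frac{k{\left(239 \right)}}{-23878} = \frac{\sqrt{73 + 239}}{-23878} = \sqrt{312} \left(- \frac{1}{23878}\right) = 2 \sqrt{78} \left(- \frac{1}{23878}\right) = - \frac{\sqrt{78}}{11939}$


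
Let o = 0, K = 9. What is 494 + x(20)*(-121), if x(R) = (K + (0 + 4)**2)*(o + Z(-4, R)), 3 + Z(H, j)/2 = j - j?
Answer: 18644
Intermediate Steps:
Z(H, j) = -6 (Z(H, j) = -6 + 2*(j - j) = -6 + 2*0 = -6 + 0 = -6)
x(R) = -150 (x(R) = (9 + (0 + 4)**2)*(0 - 6) = (9 + 4**2)*(-6) = (9 + 16)*(-6) = 25*(-6) = -150)
494 + x(20)*(-121) = 494 - 150*(-121) = 494 + 18150 = 18644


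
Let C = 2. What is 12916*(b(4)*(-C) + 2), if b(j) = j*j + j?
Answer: -490808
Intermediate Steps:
b(j) = j + j**2 (b(j) = j**2 + j = j + j**2)
12916*(b(4)*(-C) + 2) = 12916*((4*(1 + 4))*(-1*2) + 2) = 12916*((4*5)*(-2) + 2) = 12916*(20*(-2) + 2) = 12916*(-40 + 2) = 12916*(-38) = -490808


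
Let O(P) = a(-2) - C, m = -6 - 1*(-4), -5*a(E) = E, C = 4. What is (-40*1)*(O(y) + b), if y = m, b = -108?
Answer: 4464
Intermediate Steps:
a(E) = -E/5
m = -2 (m = -6 + 4 = -2)
y = -2
O(P) = -18/5 (O(P) = -1/5*(-2) - 1*4 = 2/5 - 4 = -18/5)
(-40*1)*(O(y) + b) = (-40*1)*(-18/5 - 108) = -40*(-558/5) = 4464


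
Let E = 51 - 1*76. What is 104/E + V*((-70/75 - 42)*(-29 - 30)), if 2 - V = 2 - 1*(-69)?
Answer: -4369644/25 ≈ -1.7479e+5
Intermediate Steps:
E = -25 (E = 51 - 76 = -25)
V = -69 (V = 2 - (2 - 1*(-69)) = 2 - (2 + 69) = 2 - 1*71 = 2 - 71 = -69)
104/E + V*((-70/75 - 42)*(-29 - 30)) = 104/(-25) - 69*(-70/75 - 42)*(-29 - 30) = 104*(-1/25) - 69*(-70*1/75 - 42)*(-59) = -104/25 - 69*(-14/15 - 42)*(-59) = -104/25 - (-14812)*(-59)/5 = -104/25 - 69*37996/15 = -104/25 - 873908/5 = -4369644/25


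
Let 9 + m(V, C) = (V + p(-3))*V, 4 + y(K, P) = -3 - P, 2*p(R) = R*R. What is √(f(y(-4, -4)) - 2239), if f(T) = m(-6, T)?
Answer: I*√2239 ≈ 47.318*I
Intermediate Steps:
p(R) = R²/2 (p(R) = (R*R)/2 = R²/2)
y(K, P) = -7 - P (y(K, P) = -4 + (-3 - P) = -7 - P)
m(V, C) = -9 + V*(9/2 + V) (m(V, C) = -9 + (V + (½)*(-3)²)*V = -9 + (V + (½)*9)*V = -9 + (V + 9/2)*V = -9 + (9/2 + V)*V = -9 + V*(9/2 + V))
f(T) = 0 (f(T) = -9 + (-6)² + (9/2)*(-6) = -9 + 36 - 27 = 0)
√(f(y(-4, -4)) - 2239) = √(0 - 2239) = √(-2239) = I*√2239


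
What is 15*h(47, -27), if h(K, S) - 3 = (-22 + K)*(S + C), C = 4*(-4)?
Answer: -16080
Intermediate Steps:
C = -16
h(K, S) = 3 + (-22 + K)*(-16 + S) (h(K, S) = 3 + (-22 + K)*(S - 16) = 3 + (-22 + K)*(-16 + S))
15*h(47, -27) = 15*(355 - 22*(-27) - 16*47 + 47*(-27)) = 15*(355 + 594 - 752 - 1269) = 15*(-1072) = -16080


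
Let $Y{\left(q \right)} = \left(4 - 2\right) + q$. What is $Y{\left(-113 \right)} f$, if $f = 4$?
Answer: $-444$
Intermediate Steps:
$Y{\left(q \right)} = 2 + q$
$Y{\left(-113 \right)} f = \left(2 - 113\right) 4 = \left(-111\right) 4 = -444$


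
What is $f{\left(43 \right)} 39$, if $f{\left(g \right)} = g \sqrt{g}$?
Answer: $1677 \sqrt{43} \approx 10997.0$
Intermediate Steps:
$f{\left(g \right)} = g^{\frac{3}{2}}$
$f{\left(43 \right)} 39 = 43^{\frac{3}{2}} \cdot 39 = 43 \sqrt{43} \cdot 39 = 1677 \sqrt{43}$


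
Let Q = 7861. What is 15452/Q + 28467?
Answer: 223794539/7861 ≈ 28469.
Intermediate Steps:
15452/Q + 28467 = 15452/7861 + 28467 = 223794539/7861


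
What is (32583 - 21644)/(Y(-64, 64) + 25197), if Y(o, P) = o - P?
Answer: 10939/25069 ≈ 0.43636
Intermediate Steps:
(32583 - 21644)/(Y(-64, 64) + 25197) = (32583 - 21644)/((-64 - 1*64) + 25197) = 10939/((-64 - 64) + 25197) = 10939/(-128 + 25197) = 10939/25069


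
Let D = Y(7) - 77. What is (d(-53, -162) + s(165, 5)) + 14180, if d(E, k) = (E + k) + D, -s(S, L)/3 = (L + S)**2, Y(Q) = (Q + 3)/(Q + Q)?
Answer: -509679/7 ≈ -72811.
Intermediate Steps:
Y(Q) = (3 + Q)/(2*Q) (Y(Q) = (3 + Q)/((2*Q)) = (3 + Q)*(1/(2*Q)) = (3 + Q)/(2*Q))
s(S, L) = -3*(L + S)**2
D = -534/7 (D = (1/2)*(3 + 7)/7 - 77 = (1/2)*(1/7)*10 - 77 = 5/7 - 77 = -534/7 ≈ -76.286)
d(E, k) = -534/7 + E + k (d(E, k) = (E + k) - 534/7 = -534/7 + E + k)
(d(-53, -162) + s(165, 5)) + 14180 = ((-534/7 - 53 - 162) - 3*(5 + 165)**2) + 14180 = (-2039/7 - 3*170**2) + 14180 = (-2039/7 - 3*28900) + 14180 = (-2039/7 - 86700) + 14180 = -608939/7 + 14180 = -509679/7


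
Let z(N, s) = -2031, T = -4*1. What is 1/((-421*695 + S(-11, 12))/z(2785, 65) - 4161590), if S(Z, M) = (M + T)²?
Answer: -2031/8451896759 ≈ -2.4030e-7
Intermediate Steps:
T = -4
S(Z, M) = (-4 + M)² (S(Z, M) = (M - 4)² = (-4 + M)²)
1/((-421*695 + S(-11, 12))/z(2785, 65) - 4161590) = 1/((-421*695 + (-4 + 12)²)/(-2031) - 4161590) = 1/((-292595 + 8²)*(-1/2031) - 4161590) = 1/((-292595 + 64)*(-1/2031) - 4161590) = 1/(-292531*(-1/2031) - 4161590) = 1/(292531/2031 - 4161590) = 1/(-8451896759/2031) = -2031/8451896759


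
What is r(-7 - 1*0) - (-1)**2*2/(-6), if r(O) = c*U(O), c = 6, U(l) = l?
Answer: -125/3 ≈ -41.667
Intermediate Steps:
r(O) = 6*O
r(-7 - 1*0) - (-1)**2*2/(-6) = 6*(-7 - 1*0) - (-1)**2*2/(-6) = 6*(-7 + 0) - 1*2*(-1)/6 = 6*(-7) - 2*(-1)/6 = -42 - 1*(-1/3) = -42 + 1/3 = -125/3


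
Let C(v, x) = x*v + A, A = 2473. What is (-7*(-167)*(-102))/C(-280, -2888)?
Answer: -39746/270371 ≈ -0.14701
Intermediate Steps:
C(v, x) = 2473 + v*x (C(v, x) = x*v + 2473 = v*x + 2473 = 2473 + v*x)
(-7*(-167)*(-102))/C(-280, -2888) = (-7*(-167)*(-102))/(2473 - 280*(-2888)) = (1169*(-102))/(2473 + 808640) = -119238/811113 = -119238*1/811113 = -39746/270371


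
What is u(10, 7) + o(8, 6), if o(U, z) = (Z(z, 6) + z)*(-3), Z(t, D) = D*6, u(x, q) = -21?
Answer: -147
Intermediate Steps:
Z(t, D) = 6*D
o(U, z) = -108 - 3*z (o(U, z) = (6*6 + z)*(-3) = (36 + z)*(-3) = -108 - 3*z)
u(10, 7) + o(8, 6) = -21 + (-108 - 3*6) = -21 + (-108 - 18) = -21 - 126 = -147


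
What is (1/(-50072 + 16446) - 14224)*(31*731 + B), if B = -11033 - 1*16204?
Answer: 1094341762800/16813 ≈ 6.5089e+7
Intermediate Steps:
B = -27237 (B = -11033 - 16204 = -27237)
(1/(-50072 + 16446) - 14224)*(31*731 + B) = (1/(-50072 + 16446) - 14224)*(31*731 - 27237) = (1/(-33626) - 14224)*(22661 - 27237) = (-1/33626 - 14224)*(-4576) = -478296225/33626*(-4576) = 1094341762800/16813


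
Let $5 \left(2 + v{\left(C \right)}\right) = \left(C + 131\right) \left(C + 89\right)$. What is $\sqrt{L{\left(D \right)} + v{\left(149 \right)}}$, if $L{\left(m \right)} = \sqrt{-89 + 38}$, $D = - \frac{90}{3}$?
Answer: $\sqrt{13326 + i \sqrt{51}} \approx 115.44 + 0.0309 i$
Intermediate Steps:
$v{\left(C \right)} = -2 + \frac{\left(89 + C\right) \left(131 + C\right)}{5}$ ($v{\left(C \right)} = -2 + \frac{\left(C + 131\right) \left(C + 89\right)}{5} = -2 + \frac{\left(131 + C\right) \left(89 + C\right)}{5} = -2 + \frac{\left(89 + C\right) \left(131 + C\right)}{5}$)
$D = -30$ ($D = \left(-90\right) \frac{1}{3} = -30$)
$L{\left(m \right)} = i \sqrt{51}$ ($L{\left(m \right)} = \sqrt{-51} = i \sqrt{51}$)
$\sqrt{L{\left(D \right)} + v{\left(149 \right)}} = \sqrt{i \sqrt{51} + \left(\frac{11649}{5} + 44 \cdot 149 + \frac{149^{2}}{5}\right)} = \sqrt{i \sqrt{51} + \left(\frac{11649}{5} + 6556 + \frac{1}{5} \cdot 22201\right)} = \sqrt{i \sqrt{51} + \left(\frac{11649}{5} + 6556 + \frac{22201}{5}\right)} = \sqrt{i \sqrt{51} + 13326} = \sqrt{13326 + i \sqrt{51}}$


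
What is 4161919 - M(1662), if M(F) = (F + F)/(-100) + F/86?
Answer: 4474077883/1075 ≈ 4.1619e+6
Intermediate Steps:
M(F) = -9*F/1075 (M(F) = (2*F)*(-1/100) + F*(1/86) = -F/50 + F/86 = -9*F/1075)
4161919 - M(1662) = 4161919 - (-9)*1662/1075 = 4161919 - 1*(-14958/1075) = 4161919 + 14958/1075 = 4474077883/1075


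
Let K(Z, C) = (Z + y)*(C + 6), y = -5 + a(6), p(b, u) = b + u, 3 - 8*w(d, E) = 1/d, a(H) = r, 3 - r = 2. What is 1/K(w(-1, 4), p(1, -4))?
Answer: -2/21 ≈ -0.095238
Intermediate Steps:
r = 1 (r = 3 - 1*2 = 3 - 2 = 1)
a(H) = 1
w(d, E) = 3/8 - 1/(8*d)
y = -4 (y = -5 + 1 = -4)
K(Z, C) = (-4 + Z)*(6 + C) (K(Z, C) = (Z - 4)*(C + 6) = (-4 + Z)*(6 + C))
1/K(w(-1, 4), p(1, -4)) = 1/(-24 - 4*(1 - 4) + 6*((1/8)*(-1 + 3*(-1))/(-1)) + (1 - 4)*((1/8)*(-1 + 3*(-1))/(-1))) = 1/(-24 - 4*(-3) + 6*((1/8)*(-1)*(-1 - 3)) - 3*(-1)*(-1 - 3)/8) = 1/(-24 + 12 + 6*((1/8)*(-1)*(-4)) - 3*(-1)*(-4)/8) = 1/(-24 + 12 + 6*(1/2) - 3*1/2) = 1/(-24 + 12 + 3 - 3/2) = 1/(-21/2) = -2/21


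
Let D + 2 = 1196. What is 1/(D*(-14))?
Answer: -1/16716 ≈ -5.9823e-5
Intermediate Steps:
D = 1194 (D = -2 + 1196 = 1194)
1/(D*(-14)) = 1/(1194*(-14)) = 1/(-16716) = -1/16716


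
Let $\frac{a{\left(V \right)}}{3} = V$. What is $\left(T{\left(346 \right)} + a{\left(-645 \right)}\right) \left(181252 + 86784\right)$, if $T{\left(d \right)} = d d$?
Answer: $31569548116$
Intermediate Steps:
$T{\left(d \right)} = d^{2}$
$a{\left(V \right)} = 3 V$
$\left(T{\left(346 \right)} + a{\left(-645 \right)}\right) \left(181252 + 86784\right) = \left(346^{2} + 3 \left(-645\right)\right) \left(181252 + 86784\right) = \left(119716 - 1935\right) 268036 = 117781 \cdot 268036 = 31569548116$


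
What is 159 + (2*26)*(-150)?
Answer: -7641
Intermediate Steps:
159 + (2*26)*(-150) = 159 + 52*(-150) = 159 - 7800 = -7641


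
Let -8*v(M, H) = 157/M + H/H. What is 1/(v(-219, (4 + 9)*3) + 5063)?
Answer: 876/4435157 ≈ 0.00019751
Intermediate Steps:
v(M, H) = -⅛ - 157/(8*M) (v(M, H) = -(157/M + H/H)/8 = -(157/M + 1)/8 = -(1 + 157/M)/8 = -⅛ - 157/(8*M))
1/(v(-219, (4 + 9)*3) + 5063) = 1/((⅛)*(-157 - 1*(-219))/(-219) + 5063) = 1/((⅛)*(-1/219)*(-157 + 219) + 5063) = 1/((⅛)*(-1/219)*62 + 5063) = 1/(-31/876 + 5063) = 1/(4435157/876) = 876/4435157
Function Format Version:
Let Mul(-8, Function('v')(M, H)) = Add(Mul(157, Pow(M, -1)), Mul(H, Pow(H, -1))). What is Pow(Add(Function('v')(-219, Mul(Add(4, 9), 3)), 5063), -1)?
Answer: Rational(876, 4435157) ≈ 0.00019751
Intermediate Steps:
Function('v')(M, H) = Add(Rational(-1, 8), Mul(Rational(-157, 8), Pow(M, -1))) (Function('v')(M, H) = Mul(Rational(-1, 8), Add(Mul(157, Pow(M, -1)), Mul(H, Pow(H, -1)))) = Mul(Rational(-1, 8), Add(Mul(157, Pow(M, -1)), 1)) = Mul(Rational(-1, 8), Add(1, Mul(157, Pow(M, -1)))) = Add(Rational(-1, 8), Mul(Rational(-157, 8), Pow(M, -1))))
Pow(Add(Function('v')(-219, Mul(Add(4, 9), 3)), 5063), -1) = Pow(Add(Mul(Rational(1, 8), Pow(-219, -1), Add(-157, Mul(-1, -219))), 5063), -1) = Pow(Add(Mul(Rational(1, 8), Rational(-1, 219), Add(-157, 219)), 5063), -1) = Pow(Add(Mul(Rational(1, 8), Rational(-1, 219), 62), 5063), -1) = Pow(Add(Rational(-31, 876), 5063), -1) = Pow(Rational(4435157, 876), -1) = Rational(876, 4435157)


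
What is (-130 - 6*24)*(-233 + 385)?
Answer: -41648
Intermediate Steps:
(-130 - 6*24)*(-233 + 385) = (-130 - 144)*152 = -274*152 = -41648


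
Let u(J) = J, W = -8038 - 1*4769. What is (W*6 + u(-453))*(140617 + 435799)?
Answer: -44554074720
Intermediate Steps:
W = -12807 (W = -8038 - 4769 = -12807)
(W*6 + u(-453))*(140617 + 435799) = (-12807*6 - 453)*(140617 + 435799) = (-76842 - 453)*576416 = -77295*576416 = -44554074720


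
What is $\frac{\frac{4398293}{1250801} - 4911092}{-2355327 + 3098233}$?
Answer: $- \frac{6142794386399}{929227567706} \approx -6.6106$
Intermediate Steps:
$\frac{\frac{4398293}{1250801} - 4911092}{-2355327 + 3098233} = \frac{4398293 \cdot \frac{1}{1250801} - 4911092}{742906} = \left(\frac{4398293}{1250801} - 4911092\right) \frac{1}{742906} = \left(- \frac{6142794386399}{1250801}\right) \frac{1}{742906} = - \frac{6142794386399}{929227567706}$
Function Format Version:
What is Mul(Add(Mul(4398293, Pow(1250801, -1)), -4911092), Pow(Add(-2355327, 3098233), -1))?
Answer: Rational(-6142794386399, 929227567706) ≈ -6.6106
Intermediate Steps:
Mul(Add(Mul(4398293, Pow(1250801, -1)), -4911092), Pow(Add(-2355327, 3098233), -1)) = Mul(Add(Mul(4398293, Rational(1, 1250801)), -4911092), Pow(742906, -1)) = Mul(Add(Rational(4398293, 1250801), -4911092), Rational(1, 742906)) = Mul(Rational(-6142794386399, 1250801), Rational(1, 742906)) = Rational(-6142794386399, 929227567706)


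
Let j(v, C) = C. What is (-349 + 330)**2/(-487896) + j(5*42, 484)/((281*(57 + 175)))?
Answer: 916411/137098776 ≈ 0.0066843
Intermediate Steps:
(-349 + 330)**2/(-487896) + j(5*42, 484)/((281*(57 + 175))) = (-349 + 330)**2/(-487896) + 484/((281*(57 + 175))) = (-19)**2*(-1/487896) + 484/((281*232)) = 361*(-1/487896) + 484/65192 = -361/487896 + 484*(1/65192) = -361/487896 + 121/16298 = 916411/137098776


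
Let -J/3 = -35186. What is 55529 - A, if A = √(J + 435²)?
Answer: 55529 - √294783 ≈ 54986.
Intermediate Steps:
J = 105558 (J = -3*(-35186) = 105558)
A = √294783 (A = √(105558 + 435²) = √(105558 + 189225) = √294783 ≈ 542.94)
55529 - A = 55529 - √294783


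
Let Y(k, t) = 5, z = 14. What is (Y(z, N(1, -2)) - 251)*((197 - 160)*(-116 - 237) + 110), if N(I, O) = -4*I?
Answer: 3185946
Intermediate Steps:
(Y(z, N(1, -2)) - 251)*((197 - 160)*(-116 - 237) + 110) = (5 - 251)*((197 - 160)*(-116 - 237) + 110) = -246*(37*(-353) + 110) = -246*(-13061 + 110) = -246*(-12951) = 3185946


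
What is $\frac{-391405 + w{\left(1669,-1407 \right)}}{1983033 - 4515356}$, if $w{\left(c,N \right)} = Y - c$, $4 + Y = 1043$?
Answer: $\frac{17045}{110101} \approx 0.15481$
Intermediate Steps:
$Y = 1039$ ($Y = -4 + 1043 = 1039$)
$w{\left(c,N \right)} = 1039 - c$
$\frac{-391405 + w{\left(1669,-1407 \right)}}{1983033 - 4515356} = \frac{-391405 + \left(1039 - 1669\right)}{1983033 - 4515356} = \frac{-391405 + \left(1039 - 1669\right)}{-2532323} = \left(-391405 - 630\right) \left(- \frac{1}{2532323}\right) = \left(-392035\right) \left(- \frac{1}{2532323}\right) = \frac{17045}{110101}$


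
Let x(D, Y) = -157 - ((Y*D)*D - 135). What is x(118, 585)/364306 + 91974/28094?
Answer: -48833684696/2558703191 ≈ -19.085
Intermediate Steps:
x(D, Y) = -22 - Y*D**2 (x(D, Y) = -157 - ((D*Y)*D - 135) = -157 - (Y*D**2 - 135) = -157 - (-135 + Y*D**2) = -157 + (135 - Y*D**2) = -22 - Y*D**2)
x(118, 585)/364306 + 91974/28094 = (-22 - 1*585*118**2)/364306 + 91974/28094 = (-22 - 1*585*13924)*(1/364306) + 91974*(1/28094) = (-22 - 8145540)*(1/364306) + 45987/14047 = -8145562*1/364306 + 45987/14047 = -4072781/182153 + 45987/14047 = -48833684696/2558703191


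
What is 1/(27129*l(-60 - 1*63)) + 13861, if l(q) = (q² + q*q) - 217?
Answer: 11296469507830/814982289 ≈ 13861.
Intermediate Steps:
l(q) = -217 + 2*q² (l(q) = (q² + q²) - 217 = 2*q² - 217 = -217 + 2*q²)
1/(27129*l(-60 - 1*63)) + 13861 = 1/(27129*(-217 + 2*(-60 - 1*63)²)) + 13861 = 1/(27129*(-217 + 2*(-60 - 63)²)) + 13861 = 1/(27129*(-217 + 2*(-123)²)) + 13861 = 1/(27129*(-217 + 2*15129)) + 13861 = 1/(27129*(-217 + 30258)) + 13861 = (1/27129)/30041 + 13861 = (1/27129)*(1/30041) + 13861 = 1/814982289 + 13861 = 11296469507830/814982289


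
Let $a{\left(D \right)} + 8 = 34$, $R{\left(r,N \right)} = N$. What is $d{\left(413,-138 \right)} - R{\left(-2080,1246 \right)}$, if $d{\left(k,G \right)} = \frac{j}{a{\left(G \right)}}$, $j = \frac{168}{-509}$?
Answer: $- \frac{8244866}{6617} \approx -1246.0$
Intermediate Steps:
$j = - \frac{168}{509}$ ($j = 168 \left(- \frac{1}{509}\right) = - \frac{168}{509} \approx -0.33006$)
$a{\left(D \right)} = 26$ ($a{\left(D \right)} = -8 + 34 = 26$)
$d{\left(k,G \right)} = - \frac{84}{6617}$ ($d{\left(k,G \right)} = - \frac{168}{509 \cdot 26} = \left(- \frac{168}{509}\right) \frac{1}{26} = - \frac{84}{6617}$)
$d{\left(413,-138 \right)} - R{\left(-2080,1246 \right)} = - \frac{84}{6617} - 1246 = - \frac{8244866}{6617}$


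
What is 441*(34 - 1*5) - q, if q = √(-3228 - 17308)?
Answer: 12789 - 2*I*√5134 ≈ 12789.0 - 143.3*I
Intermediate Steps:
q = 2*I*√5134 (q = √(-20536) = 2*I*√5134 ≈ 143.3*I)
441*(34 - 1*5) - q = 441*(34 - 1*5) - 2*I*√5134 = 441*(34 - 5) - 2*I*√5134 = 441*29 - 2*I*√5134 = 12789 - 2*I*√5134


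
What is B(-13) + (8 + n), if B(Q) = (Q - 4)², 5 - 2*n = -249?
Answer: 424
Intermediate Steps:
n = 127 (n = 5/2 - ½*(-249) = 5/2 + 249/2 = 127)
B(Q) = (-4 + Q)²
B(-13) + (8 + n) = (-4 - 13)² + (8 + 127) = (-17)² + 135 = 289 + 135 = 424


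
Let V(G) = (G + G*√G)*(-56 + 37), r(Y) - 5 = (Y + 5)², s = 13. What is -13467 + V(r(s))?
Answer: -19718 - 6251*√329 ≈ -1.3310e+5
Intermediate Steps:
r(Y) = 5 + (5 + Y)² (r(Y) = 5 + (Y + 5)² = 5 + (5 + Y)²)
V(G) = -19*G - 19*G^(3/2) (V(G) = (G + G^(3/2))*(-19) = -19*G - 19*G^(3/2))
-13467 + V(r(s)) = -13467 + (-19*(5 + (5 + 13)²) - 19*(5 + (5 + 13)²)^(3/2)) = -13467 + (-19*(5 + 18²) - 19*(5 + 18²)^(3/2)) = -13467 + (-19*(5 + 324) - 19*(5 + 324)^(3/2)) = -13467 + (-19*329 - 6251*√329) = -13467 + (-6251 - 6251*√329) = -19718 - 6251*√329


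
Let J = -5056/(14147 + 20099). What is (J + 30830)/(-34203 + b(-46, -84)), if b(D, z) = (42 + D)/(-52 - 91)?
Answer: -75489637366/83749021075 ≈ -0.90138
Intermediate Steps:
b(D, z) = -42/143 - D/143 (b(D, z) = (42 + D)/(-143) = (42 + D)*(-1/143) = -42/143 - D/143)
J = -2528/17123 (J = -5056/34246 = -5056*1/34246 = -2528/17123 ≈ -0.14764)
(J + 30830)/(-34203 + b(-46, -84)) = (-2528/17123 + 30830)/(-34203 + (-42/143 - 1/143*(-46))) = 527899562/(17123*(-34203 + (-42/143 + 46/143))) = 527899562/(17123*(-34203 + 4/143)) = 527899562/(17123*(-4891025/143)) = (527899562/17123)*(-143/4891025) = -75489637366/83749021075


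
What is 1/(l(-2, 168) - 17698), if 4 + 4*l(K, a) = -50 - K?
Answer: -1/17711 ≈ -5.6462e-5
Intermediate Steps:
l(K, a) = -27/2 - K/4 (l(K, a) = -1 + (-50 - K)/4 = -1 + (-25/2 - K/4) = -27/2 - K/4)
1/(l(-2, 168) - 17698) = 1/((-27/2 - 1/4*(-2)) - 17698) = 1/((-27/2 + 1/2) - 17698) = 1/(-13 - 17698) = 1/(-17711) = -1/17711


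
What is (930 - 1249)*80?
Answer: -25520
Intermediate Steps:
(930 - 1249)*80 = -319*80 = -25520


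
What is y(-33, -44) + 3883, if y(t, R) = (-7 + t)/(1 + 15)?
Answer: 7761/2 ≈ 3880.5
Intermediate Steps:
y(t, R) = -7/16 + t/16 (y(t, R) = (-7 + t)/16 = (-7 + t)*(1/16) = -7/16 + t/16)
y(-33, -44) + 3883 = (-7/16 + (1/16)*(-33)) + 3883 = (-7/16 - 33/16) + 3883 = -5/2 + 3883 = 7761/2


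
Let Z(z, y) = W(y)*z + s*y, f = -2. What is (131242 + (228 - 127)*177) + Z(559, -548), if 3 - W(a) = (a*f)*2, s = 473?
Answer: -1333736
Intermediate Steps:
W(a) = 3 + 4*a (W(a) = 3 - a*(-2)*2 = 3 - (-2*a)*2 = 3 - (-4)*a = 3 + 4*a)
Z(z, y) = 473*y + z*(3 + 4*y) (Z(z, y) = (3 + 4*y)*z + 473*y = z*(3 + 4*y) + 473*y = 473*y + z*(3 + 4*y))
(131242 + (228 - 127)*177) + Z(559, -548) = (131242 + (228 - 127)*177) + (473*(-548) + 559*(3 + 4*(-548))) = (131242 + 101*177) + (-259204 + 559*(3 - 2192)) = (131242 + 17877) + (-259204 + 559*(-2189)) = 149119 + (-259204 - 1223651) = 149119 - 1482855 = -1333736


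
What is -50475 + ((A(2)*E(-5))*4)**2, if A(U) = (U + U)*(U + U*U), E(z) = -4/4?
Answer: -41259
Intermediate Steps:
E(z) = -1 (E(z) = -4*1/4 = -1)
A(U) = 2*U*(U + U**2) (A(U) = (2*U)*(U + U**2) = 2*U*(U + U**2))
-50475 + ((A(2)*E(-5))*4)**2 = -50475 + (((2*2**2*(1 + 2))*(-1))*4)**2 = -50475 + (((2*4*3)*(-1))*4)**2 = -50475 + ((24*(-1))*4)**2 = -50475 + (-24*4)**2 = -50475 + (-96)**2 = -50475 + 9216 = -41259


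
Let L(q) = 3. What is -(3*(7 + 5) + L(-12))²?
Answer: -1521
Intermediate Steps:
-(3*(7 + 5) + L(-12))² = -(3*(7 + 5) + 3)² = -(3*12 + 3)² = -(36 + 3)² = -1*39² = -1*1521 = -1521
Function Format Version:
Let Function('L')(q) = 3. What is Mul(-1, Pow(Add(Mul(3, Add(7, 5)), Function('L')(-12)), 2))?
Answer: -1521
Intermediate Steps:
Mul(-1, Pow(Add(Mul(3, Add(7, 5)), Function('L')(-12)), 2)) = Mul(-1, Pow(Add(Mul(3, Add(7, 5)), 3), 2)) = Mul(-1, Pow(Add(Mul(3, 12), 3), 2)) = Mul(-1, Pow(Add(36, 3), 2)) = Mul(-1, Pow(39, 2)) = Mul(-1, 1521) = -1521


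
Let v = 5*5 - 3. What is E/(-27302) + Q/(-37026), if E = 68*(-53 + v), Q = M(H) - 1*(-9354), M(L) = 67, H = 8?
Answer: -479041/2702898 ≈ -0.17723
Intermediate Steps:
Q = 9421 (Q = 67 - 1*(-9354) = 67 + 9354 = 9421)
v = 22 (v = 25 - 3 = 22)
E = -2108 (E = 68*(-53 + 22) = 68*(-31) = -2108)
E/(-27302) + Q/(-37026) = -2108/(-27302) + 9421/(-37026) = -2108*(-1/27302) + 9421*(-1/37026) = 62/803 - 9421/37026 = -479041/2702898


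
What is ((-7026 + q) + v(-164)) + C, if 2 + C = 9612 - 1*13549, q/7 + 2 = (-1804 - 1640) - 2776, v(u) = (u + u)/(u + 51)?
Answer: -6160319/113 ≈ -54516.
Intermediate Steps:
v(u) = 2*u/(51 + u) (v(u) = (2*u)/(51 + u) = 2*u/(51 + u))
q = -43554 (q = -14 + 7*((-1804 - 1640) - 2776) = -14 + 7*(-3444 - 2776) = -14 + 7*(-6220) = -14 - 43540 = -43554)
C = -3939 (C = -2 + (9612 - 1*13549) = -2 + (9612 - 13549) = -2 - 3937 = -3939)
((-7026 + q) + v(-164)) + C = ((-7026 - 43554) + 2*(-164)/(51 - 164)) - 3939 = (-50580 + 2*(-164)/(-113)) - 3939 = (-50580 + 2*(-164)*(-1/113)) - 3939 = (-50580 + 328/113) - 3939 = -5715212/113 - 3939 = -6160319/113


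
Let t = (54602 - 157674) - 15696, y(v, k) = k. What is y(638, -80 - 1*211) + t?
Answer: -119059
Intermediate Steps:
t = -118768 (t = -103072 - 15696 = -118768)
y(638, -80 - 1*211) + t = (-80 - 1*211) - 118768 = (-80 - 211) - 118768 = -291 - 118768 = -119059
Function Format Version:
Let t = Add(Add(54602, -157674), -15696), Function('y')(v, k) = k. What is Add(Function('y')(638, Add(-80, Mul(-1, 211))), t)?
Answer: -119059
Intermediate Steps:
t = -118768 (t = Add(-103072, -15696) = -118768)
Add(Function('y')(638, Add(-80, Mul(-1, 211))), t) = Add(Add(-80, Mul(-1, 211)), -118768) = Add(Add(-80, -211), -118768) = Add(-291, -118768) = -119059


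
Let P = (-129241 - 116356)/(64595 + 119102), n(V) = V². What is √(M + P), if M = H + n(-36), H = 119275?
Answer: √4068573581286830/183697 ≈ 347.23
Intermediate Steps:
M = 120571 (M = 119275 + (-36)² = 119275 + 1296 = 120571)
P = -245597/183697 ≈ -1.3370
√(M + P) = √(120571 - 245597/183697) = √(22148285390/183697) = √4068573581286830/183697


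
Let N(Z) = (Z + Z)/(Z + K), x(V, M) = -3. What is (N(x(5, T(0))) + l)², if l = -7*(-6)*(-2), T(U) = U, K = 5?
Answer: 7569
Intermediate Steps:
N(Z) = 2*Z/(5 + Z) (N(Z) = (Z + Z)/(Z + 5) = (2*Z)/(5 + Z) = 2*Z/(5 + Z))
l = -84 (l = 42*(-2) = -84)
(N(x(5, T(0))) + l)² = (2*(-3)/(5 - 3) - 84)² = (2*(-3)/2 - 84)² = (2*(-3)*(½) - 84)² = (-3 - 84)² = (-87)² = 7569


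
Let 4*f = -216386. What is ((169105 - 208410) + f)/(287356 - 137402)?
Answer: -186803/299908 ≈ -0.62287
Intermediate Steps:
f = -108193/2 (f = (1/4)*(-216386) = -108193/2 ≈ -54097.)
((169105 - 208410) + f)/(287356 - 137402) = ((169105 - 208410) - 108193/2)/(287356 - 137402) = (-39305 - 108193/2)/149954 = -186803/2*1/149954 = -186803/299908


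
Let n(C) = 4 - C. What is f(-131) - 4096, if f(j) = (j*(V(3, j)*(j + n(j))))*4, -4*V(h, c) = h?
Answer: -2524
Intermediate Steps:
V(h, c) = -h/4
f(j) = -12*j (f(j) = (j*((-1/4*3)*(j + (4 - j))))*4 = (j*(-3/4*4))*4 = (j*(-3))*4 = -3*j*4 = -12*j)
f(-131) - 4096 = -12*(-131) - 4096 = 1572 - 4096 = -2524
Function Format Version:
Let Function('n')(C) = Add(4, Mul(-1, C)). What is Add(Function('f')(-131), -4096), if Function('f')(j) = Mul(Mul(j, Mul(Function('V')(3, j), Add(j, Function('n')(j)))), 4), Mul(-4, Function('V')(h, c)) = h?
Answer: -2524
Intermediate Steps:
Function('V')(h, c) = Mul(Rational(-1, 4), h)
Function('f')(j) = Mul(-12, j) (Function('f')(j) = Mul(Mul(j, Mul(Mul(Rational(-1, 4), 3), Add(j, Add(4, Mul(-1, j))))), 4) = Mul(Mul(j, Mul(Rational(-3, 4), 4)), 4) = Mul(Mul(j, -3), 4) = Mul(Mul(-3, j), 4) = Mul(-12, j))
Add(Function('f')(-131), -4096) = Add(Mul(-12, -131), -4096) = Add(1572, -4096) = -2524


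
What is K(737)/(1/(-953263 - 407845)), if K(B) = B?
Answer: -1003136596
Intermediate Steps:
K(737)/(1/(-953263 - 407845)) = 737/(1/(-953263 - 407845)) = 737/(1/(-1361108)) = 737/(-1/1361108) = 737*(-1361108) = -1003136596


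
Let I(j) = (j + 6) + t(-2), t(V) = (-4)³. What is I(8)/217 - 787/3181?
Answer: -329829/690277 ≈ -0.47782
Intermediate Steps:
t(V) = -64
I(j) = -58 + j (I(j) = (j + 6) - 64 = (6 + j) - 64 = -58 + j)
I(8)/217 - 787/3181 = (-58 + 8)/217 - 787/3181 = -50*1/217 - 787*1/3181 = -50/217 - 787/3181 = -329829/690277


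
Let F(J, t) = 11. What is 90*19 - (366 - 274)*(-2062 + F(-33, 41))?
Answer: 190402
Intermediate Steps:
90*19 - (366 - 274)*(-2062 + F(-33, 41)) = 90*19 - (366 - 274)*(-2062 + 11) = 1710 - 92*(-2051) = 1710 - 1*(-188692) = 1710 + 188692 = 190402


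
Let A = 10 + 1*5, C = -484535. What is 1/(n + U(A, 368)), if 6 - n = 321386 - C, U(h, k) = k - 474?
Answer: -1/806021 ≈ -1.2407e-6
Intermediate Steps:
A = 15 (A = 10 + 5 = 15)
U(h, k) = -474 + k
n = -805915 (n = 6 - (321386 - 1*(-484535)) = 6 - (321386 + 484535) = 6 - 1*805921 = 6 - 805921 = -805915)
1/(n + U(A, 368)) = 1/(-805915 + (-474 + 368)) = 1/(-805915 - 106) = 1/(-806021) = -1/806021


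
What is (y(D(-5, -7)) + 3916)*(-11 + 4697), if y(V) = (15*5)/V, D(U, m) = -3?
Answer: 18233226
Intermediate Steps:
y(V) = 75/V
(y(D(-5, -7)) + 3916)*(-11 + 4697) = (75/(-3) + 3916)*(-11 + 4697) = (75*(-1/3) + 3916)*4686 = (-25 + 3916)*4686 = 3891*4686 = 18233226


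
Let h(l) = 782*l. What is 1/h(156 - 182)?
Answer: -1/20332 ≈ -4.9184e-5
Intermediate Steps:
1/h(156 - 182) = 1/(782*(156 - 182)) = 1/(782*(-26)) = 1/(-20332) = -1/20332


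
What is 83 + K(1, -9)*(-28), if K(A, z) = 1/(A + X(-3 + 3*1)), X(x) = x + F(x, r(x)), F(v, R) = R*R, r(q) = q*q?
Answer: 55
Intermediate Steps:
r(q) = q²
F(v, R) = R²
X(x) = x + x⁴ (X(x) = x + (x²)² = x + x⁴)
K(A, z) = 1/A (K(A, z) = 1/(A + ((-3 + 3*1) + (-3 + 3*1)⁴)) = 1/(A + ((-3 + 3) + (-3 + 3)⁴)) = 1/(A + (0 + 0⁴)) = 1/(A + (0 + 0)) = 1/(A + 0) = 1/A)
83 + K(1, -9)*(-28) = 83 - 28/1 = 83 + 1*(-28) = 83 - 28 = 55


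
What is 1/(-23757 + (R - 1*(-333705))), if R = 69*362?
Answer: 1/334926 ≈ 2.9857e-6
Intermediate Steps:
R = 24978
1/(-23757 + (R - 1*(-333705))) = 1/(-23757 + (24978 - 1*(-333705))) = 1/(-23757 + (24978 + 333705)) = 1/(-23757 + 358683) = 1/334926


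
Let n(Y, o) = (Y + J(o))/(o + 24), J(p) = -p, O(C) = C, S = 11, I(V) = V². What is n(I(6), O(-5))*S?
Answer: 451/19 ≈ 23.737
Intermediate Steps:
n(Y, o) = (Y - o)/(24 + o) (n(Y, o) = (Y - o)/(o + 24) = (Y - o)/(24 + o))
n(I(6), O(-5))*S = ((6² - 1*(-5))/(24 - 5))*11 = ((36 + 5)/19)*11 = ((1/19)*41)*11 = (41/19)*11 = 451/19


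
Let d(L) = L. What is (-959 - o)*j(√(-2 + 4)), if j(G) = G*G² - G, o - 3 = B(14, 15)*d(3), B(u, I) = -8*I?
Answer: -602*√2 ≈ -851.36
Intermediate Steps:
o = -357 (o = 3 - 8*15*3 = 3 - 120*3 = 3 - 360 = -357)
j(G) = G³ - G
(-959 - o)*j(√(-2 + 4)) = (-959 - 1*(-357))*((√(-2 + 4))³ - √(-2 + 4)) = (-959 + 357)*((√2)³ - √2) = -602*(2*√2 - √2) = -602*√2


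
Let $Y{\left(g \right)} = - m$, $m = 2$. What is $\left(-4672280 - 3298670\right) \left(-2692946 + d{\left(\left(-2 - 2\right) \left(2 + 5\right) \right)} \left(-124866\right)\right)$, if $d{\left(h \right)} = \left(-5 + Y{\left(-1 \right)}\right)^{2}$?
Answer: $70235069411000$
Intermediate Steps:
$Y{\left(g \right)} = -2$ ($Y{\left(g \right)} = \left(-1\right) 2 = -2$)
$d{\left(h \right)} = 49$ ($d{\left(h \right)} = \left(-5 - 2\right)^{2} = \left(-7\right)^{2} = 49$)
$\left(-4672280 - 3298670\right) \left(-2692946 + d{\left(\left(-2 - 2\right) \left(2 + 5\right) \right)} \left(-124866\right)\right) = \left(-4672280 - 3298670\right) \left(-2692946 + 49 \left(-124866\right)\right) = - 7970950 \left(-2692946 - 6118434\right) = \left(-7970950\right) \left(-8811380\right) = 70235069411000$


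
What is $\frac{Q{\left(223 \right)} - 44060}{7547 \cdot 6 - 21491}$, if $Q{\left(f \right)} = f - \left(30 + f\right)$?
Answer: $- \frac{44090}{23791} \approx -1.8532$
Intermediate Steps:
$Q{\left(f \right)} = -30$
$\frac{Q{\left(223 \right)} - 44060}{7547 \cdot 6 - 21491} = \frac{-30 - 44060}{7547 \cdot 6 - 21491} = - \frac{44090}{45282 - 21491} = - \frac{44090}{23791}$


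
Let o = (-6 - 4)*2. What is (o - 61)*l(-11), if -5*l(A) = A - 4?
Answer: -243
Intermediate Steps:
l(A) = 4/5 - A/5 (l(A) = -(A - 4)/5 = -(-4 + A)/5 = 4/5 - A/5)
o = -20 (o = -10*2 = -20)
(o - 61)*l(-11) = (-20 - 61)*(4/5 - 1/5*(-11)) = -81*(4/5 + 11/5) = -81*3 = -243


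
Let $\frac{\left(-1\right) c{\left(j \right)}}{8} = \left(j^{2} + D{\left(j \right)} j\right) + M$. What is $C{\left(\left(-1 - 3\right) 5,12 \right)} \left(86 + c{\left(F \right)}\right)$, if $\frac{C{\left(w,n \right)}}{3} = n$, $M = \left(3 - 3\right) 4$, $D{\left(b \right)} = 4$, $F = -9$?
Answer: $-9864$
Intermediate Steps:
$M = 0$ ($M = 0 \cdot 4 = 0$)
$C{\left(w,n \right)} = 3 n$
$c{\left(j \right)} = - 32 j - 8 j^{2}$ ($c{\left(j \right)} = - 8 \left(\left(j^{2} + 4 j\right) + 0\right) = - 8 \left(j^{2} + 4 j\right) = - 32 j - 8 j^{2}$)
$C{\left(\left(-1 - 3\right) 5,12 \right)} \left(86 + c{\left(F \right)}\right) = 3 \cdot 12 \left(86 + 8 \left(-9\right) \left(-4 - -9\right)\right) = 36 \left(86 + 8 \left(-9\right) \left(-4 + 9\right)\right) = 36 \left(86 + 8 \left(-9\right) 5\right) = 36 \left(86 - 360\right) = 36 \left(-274\right) = -9864$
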